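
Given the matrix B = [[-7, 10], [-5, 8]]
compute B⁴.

tr B = 1 and det B = -6, so the characteristic polynomial is λ² − (1)λ + (-6) with roots -2 and 3.
Eigenvectors give P = [[2, 1], [1, 1]] with P⁻¹ = [[1, -1], [-1, 2]], and B = P·diag(-2, 3)·P⁻¹.
Then B⁴ = P·diag(16, 81)·P⁻¹ = [[32, 81], [16, 81]] · [[1, -1], [-1, 2]] = [[-49, 130], [-65, 146]].

[[-49, 130], [-65, 146]]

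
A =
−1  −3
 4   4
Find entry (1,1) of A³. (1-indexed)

−25

A² = [[−11, −9], [12, 4]]
A³ = [[−25, −3], [4, −20]]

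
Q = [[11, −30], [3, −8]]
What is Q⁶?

tr Q = 3 and det Q = 2, so the characteristic polynomial is λ² − (3)λ + (2) with roots 2 and 1.
Eigenvectors give P = [[10, 3], [3, 1]] with P⁻¹ = [[1, −3], [−3, 10]], and Q = P·diag(2, 1)·P⁻¹.
Then Q⁶ = P·diag(64, 1)·P⁻¹ = [[640, 3], [192, 1]] · [[1, −3], [−3, 10]] = [[631, −1890], [189, −566]].

[[631, −1890], [189, −566]]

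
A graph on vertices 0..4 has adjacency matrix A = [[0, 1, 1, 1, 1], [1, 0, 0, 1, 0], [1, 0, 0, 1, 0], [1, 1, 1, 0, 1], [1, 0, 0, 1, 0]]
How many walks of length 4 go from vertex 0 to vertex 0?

28

The number of length-4 walks from vertex 0 to vertex 0 is entry (0,0) of A^4, where A is the adjacency matrix.
A^2 = [[4, 1, 1, 3, 1], [1, 2, 2, 1, 2], [1, 2, 2, 1, 2], [3, 1, 1, 4, 1], [1, 2, 2, 1, 2]]
A^3 = [[6, 7, 7, 7, 7], [7, 2, 2, 7, 2], [7, 2, 2, 7, 2], [7, 7, 7, 6, 7], [7, 2, 2, 7, 2]]
A^4 = [[28, 13, 13, 27, 13], [13, 14, 14, 13, 14], [13, 14, 14, 13, 14], [27, 13, 13, 28, 13], [13, 14, 14, 13, 14]]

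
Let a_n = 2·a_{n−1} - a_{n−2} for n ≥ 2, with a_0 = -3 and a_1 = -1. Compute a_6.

With companion matrix T = [[2, -1], [1, 0]], [a_n, a_{n−1}]ᵀ = T·[a_{n−1}, a_{n−2}]ᵀ, so [a_6, a_5]ᵀ = T^5·[a_1, a_0]ᵀ.
T^5 = [[6, -5], [5, -4]], giving [a_6, a_5]ᵀ = [[9], [7]].

9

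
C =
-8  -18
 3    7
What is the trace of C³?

tr C = -1 and det C = -2, so the characteristic polynomial is λ² − (-1)λ + (-2) with roots -2 and 1.
Eigenvectors give P = [[3, 2], [-1, -1]] with P⁻¹ = [[1, 2], [-1, -3]], and C = P·diag(-2, 1)·P⁻¹.
Then C³ = P·diag(-8, 1)·P⁻¹ = [[-24, 2], [8, -1]] · [[1, 2], [-1, -3]] = [[-26, -54], [9, 19]].

-7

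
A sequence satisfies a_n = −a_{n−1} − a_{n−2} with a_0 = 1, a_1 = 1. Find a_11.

−2

With companion matrix B = [[−1, −1], [1, 0]], [a_n, a_{n−1}]ᵀ = B·[a_{n−1}, a_{n−2}]ᵀ, so [a_11, a_10]ᵀ = B¹⁰·[a_1, a_0]ᵀ.
B¹⁰ = [[−1, −1], [1, 0]], giving [a_11, a_10]ᵀ = [[−2], [1]].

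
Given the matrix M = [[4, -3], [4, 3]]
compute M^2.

[[4, -21], [28, -3]]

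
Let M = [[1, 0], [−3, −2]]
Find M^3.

[[1, 0], [−9, −8]]

tr M = −1 and det M = −2, so the characteristic polynomial is λ² − (−1)λ + (−2) with roots 1 and −2.
Eigenvectors give P = [[1, 0], [−1, −1]] with P⁻¹ = [[1, 0], [−1, −1]], and M = P·diag(1, −2)·P⁻¹.
Then M^3 = P·diag(1, −8)·P⁻¹ = [[1, 0], [−1, 8]] · [[1, 0], [−1, −1]] = [[1, 0], [−9, −8]].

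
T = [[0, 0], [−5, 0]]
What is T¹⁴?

[[0, 0], [0, 0]]

T is strictly triangular, hence nilpotent: T² = 0, so T¹⁴ = 0.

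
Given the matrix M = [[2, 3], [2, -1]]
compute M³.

M² = [[10, 3], [2, 7]]
M³ = [[26, 27], [18, -1]]

[[26, 27], [18, -1]]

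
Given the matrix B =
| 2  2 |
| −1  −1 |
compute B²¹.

B² = B (a projection; rank 1, trace 1), so B²¹ = B.

[[2, 2], [−1, −1]]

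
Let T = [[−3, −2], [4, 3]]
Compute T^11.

[[−3, −2], [4, 3]]

T² = I (check: tr T = 0 and det T = −1), so T^11 = T since 11 is odd.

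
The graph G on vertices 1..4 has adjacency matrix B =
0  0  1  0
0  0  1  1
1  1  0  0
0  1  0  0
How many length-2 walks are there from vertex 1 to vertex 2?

1

The number of length-2 walks from vertex 1 to vertex 2 is entry (1,2) of B², where B is the adjacency matrix.
B² = [[1, 1, 0, 0], [1, 2, 0, 0], [0, 0, 2, 1], [0, 0, 1, 1]]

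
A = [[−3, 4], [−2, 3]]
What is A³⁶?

A² = I (check: tr A = 0 and det A = −1), so A³⁶ = I since 36 is even.

[[1, 0], [0, 1]]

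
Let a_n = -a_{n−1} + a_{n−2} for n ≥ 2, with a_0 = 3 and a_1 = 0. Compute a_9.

-63

With companion matrix T = [[-1, 1], [1, 0]], [a_n, a_{n−1}]ᵀ = T·[a_{n−1}, a_{n−2}]ᵀ, so [a_9, a_8]ᵀ = T⁸·[a_1, a_0]ᵀ.
T⁸ = [[34, -21], [-21, 13]], giving [a_9, a_8]ᵀ = [[-63], [39]].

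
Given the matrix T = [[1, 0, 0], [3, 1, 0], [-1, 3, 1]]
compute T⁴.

T = I + N where N = [[0, 0, 0], [3, 0, 0], [-1, 3, 0]] is strictly lower-triangular, so N³ = 0.
(I + N)⁴ = I + 4·N + 6·N² = [[1, 0, 0], [12, 1, 0], [50, 12, 1]].

[[1, 0, 0], [12, 1, 0], [50, 12, 1]]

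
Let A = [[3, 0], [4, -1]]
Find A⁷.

tr A = 2 and det A = -3, so the characteristic polynomial is λ² − (2)λ + (-3) with roots 3 and -1.
Eigenvectors give P = [[1, 0], [1, 1]] with P⁻¹ = [[1, 0], [-1, 1]], and A = P·diag(3, -1)·P⁻¹.
Then A⁷ = P·diag(2187, -1)·P⁻¹ = [[2187, 0], [2187, -1]] · [[1, 0], [-1, 1]] = [[2187, 0], [2188, -1]].

[[2187, 0], [2188, -1]]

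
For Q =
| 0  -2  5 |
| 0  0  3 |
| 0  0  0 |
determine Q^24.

[[0, 0, 0], [0, 0, 0], [0, 0, 0]]

Q is strictly triangular, hence nilpotent: Q^3 = 0, so Q^24 = 0.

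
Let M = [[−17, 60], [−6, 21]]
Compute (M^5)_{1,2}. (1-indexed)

tr M = 4 and det M = 3, so the characteristic polynomial is λ² − (4)λ + (3) with roots 3 and 1.
Eigenvectors give P = [[3, 10], [1, 3]] with P⁻¹ = [[−3, 10], [1, −3]], and M = P·diag(3, 1)·P⁻¹.
Then M^5 = P·diag(243, 1)·P⁻¹ = [[729, 10], [243, 3]] · [[−3, 10], [1, −3]] = [[−2177, 7260], [−726, 2421]].

7260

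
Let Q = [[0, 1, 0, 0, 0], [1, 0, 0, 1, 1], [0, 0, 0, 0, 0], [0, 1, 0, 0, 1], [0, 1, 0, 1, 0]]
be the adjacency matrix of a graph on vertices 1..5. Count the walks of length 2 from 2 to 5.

1

The number of length-2 walks from vertex 2 to vertex 5 is entry (2,5) of Q², where Q is the adjacency matrix.
Q² = [[1, 0, 0, 1, 1], [0, 3, 0, 1, 1], [0, 0, 0, 0, 0], [1, 1, 0, 2, 1], [1, 1, 0, 1, 2]]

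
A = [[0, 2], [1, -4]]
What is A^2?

[[2, -8], [-4, 18]]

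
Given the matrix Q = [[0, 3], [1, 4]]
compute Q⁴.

[[57, 264], [88, 409]]

Q² = [[3, 12], [4, 19]]
Q³ = [[12, 57], [19, 88]]
Q⁴ = [[57, 264], [88, 409]]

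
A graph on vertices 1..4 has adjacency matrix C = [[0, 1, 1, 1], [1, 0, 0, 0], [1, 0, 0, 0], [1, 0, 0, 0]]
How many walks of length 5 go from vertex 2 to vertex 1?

9

The number of length-5 walks from vertex 2 to vertex 1 is entry (2,1) of C⁵, where C is the adjacency matrix.
C² = [[3, 0, 0, 0], [0, 1, 1, 1], [0, 1, 1, 1], [0, 1, 1, 1]]
C³ = [[0, 3, 3, 3], [3, 0, 0, 0], [3, 0, 0, 0], [3, 0, 0, 0]]
C⁴ = [[9, 0, 0, 0], [0, 3, 3, 3], [0, 3, 3, 3], [0, 3, 3, 3]]
C⁵ = [[0, 9, 9, 9], [9, 0, 0, 0], [9, 0, 0, 0], [9, 0, 0, 0]]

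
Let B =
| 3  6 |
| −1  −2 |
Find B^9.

[[3, 6], [−1, −2]]

B² = B (a projection; rank 1, trace 1), so B^9 = B.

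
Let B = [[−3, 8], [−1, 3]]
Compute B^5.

B² = I (check: tr B = 0 and det B = −1), so B^5 = B since 5 is odd.

[[−3, 8], [−1, 3]]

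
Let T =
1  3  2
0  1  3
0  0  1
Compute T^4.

T = I + N where N = [[0, 3, 2], [0, 0, 3], [0, 0, 0]] is strictly upper-triangular, so N^3 = 0.
(I + N)^4 = I + 4·N + 6·N^2 = [[1, 12, 62], [0, 1, 12], [0, 0, 1]].

[[1, 12, 62], [0, 1, 12], [0, 0, 1]]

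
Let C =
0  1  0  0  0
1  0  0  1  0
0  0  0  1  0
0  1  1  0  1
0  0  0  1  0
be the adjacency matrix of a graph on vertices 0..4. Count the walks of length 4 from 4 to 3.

0

The number of length-4 walks from vertex 4 to vertex 3 is entry (4,3) of C⁴, where C is the adjacency matrix.
C² = [[1, 0, 0, 1, 0], [0, 2, 1, 0, 1], [0, 1, 1, 0, 1], [1, 0, 0, 3, 0], [0, 1, 1, 0, 1]]
C³ = [[0, 2, 1, 0, 1], [2, 0, 0, 4, 0], [1, 0, 0, 3, 0], [0, 4, 3, 0, 3], [1, 0, 0, 3, 0]]
C⁴ = [[2, 0, 0, 4, 0], [0, 6, 4, 0, 4], [0, 4, 3, 0, 3], [4, 0, 0, 10, 0], [0, 4, 3, 0, 3]]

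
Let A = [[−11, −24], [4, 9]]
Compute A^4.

tr A = −2 and det A = −3, so the characteristic polynomial is λ² − (−2)λ + (−3) with roots −3 and 1.
Eigenvectors give P = [[3, 2], [−1, −1]] with P⁻¹ = [[1, 2], [−1, −3]], and A = P·diag(−3, 1)·P⁻¹.
Then A^4 = P·diag(81, 1)·P⁻¹ = [[243, 2], [−81, −1]] · [[1, 2], [−1, −3]] = [[241, 480], [−80, −159]].

[[241, 480], [−80, −159]]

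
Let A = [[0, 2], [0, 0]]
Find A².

A is strictly triangular, hence nilpotent: A² = 0, so A² = 0.

[[0, 0], [0, 0]]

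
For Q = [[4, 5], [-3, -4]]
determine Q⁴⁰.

[[1, 0], [0, 1]]

Q² = I (check: tr Q = 0 and det Q = -1), so Q⁴⁰ = I since 40 is even.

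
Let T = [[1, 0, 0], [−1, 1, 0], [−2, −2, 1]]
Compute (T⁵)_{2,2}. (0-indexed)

1

T = I + N where N = [[0, 0, 0], [−1, 0, 0], [−2, −2, 0]] is strictly lower-triangular, so N³ = 0.
(I + N)⁵ = I + 5·N + 10·N² = [[1, 0, 0], [−5, 1, 0], [10, −10, 1]].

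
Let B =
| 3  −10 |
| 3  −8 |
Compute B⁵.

[[1023, −2110], [633, −1298]]

tr B = −5 and det B = 6, so the characteristic polynomial is λ² − (−5)λ + (6) with roots −2 and −3.
Eigenvectors give P = [[2, −5], [1, −3]] with P⁻¹ = [[3, −5], [1, −2]], and B = P·diag(−2, −3)·P⁻¹.
Then B⁵ = P·diag(−32, −243)·P⁻¹ = [[−64, 1215], [−32, 729]] · [[3, −5], [1, −2]] = [[1023, −2110], [633, −1298]].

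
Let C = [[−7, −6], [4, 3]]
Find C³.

tr C = −4 and det C = 3, so the characteristic polynomial is λ² − (−4)λ + (3) with roots −1 and −3.
Eigenvectors give P = [[1, −3], [−1, 2]] with P⁻¹ = [[−2, −3], [−1, −1]], and C = P·diag(−1, −3)·P⁻¹.
Then C³ = P·diag(−1, −27)·P⁻¹ = [[−1, 81], [1, −54]] · [[−2, −3], [−1, −1]] = [[−79, −78], [52, 51]].

[[−79, −78], [52, 51]]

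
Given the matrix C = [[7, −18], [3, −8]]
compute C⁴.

[[−29, 90], [−15, 46]]

tr C = −1 and det C = −2, so the characteristic polynomial is λ² − (−1)λ + (−2) with roots −2 and 1.
Eigenvectors give P = [[2, 3], [1, 1]] with P⁻¹ = [[−1, 3], [1, −2]], and C = P·diag(−2, 1)·P⁻¹.
Then C⁴ = P·diag(16, 1)·P⁻¹ = [[32, 3], [16, 1]] · [[−1, 3], [1, −2]] = [[−29, 90], [−15, 46]].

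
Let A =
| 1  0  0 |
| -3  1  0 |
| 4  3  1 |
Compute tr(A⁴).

A = I + N where N = [[0, 0, 0], [-3, 0, 0], [4, 3, 0]] is strictly lower-triangular, so N³ = 0.
(I + N)⁴ = I + 4·N + 6·N² = [[1, 0, 0], [-12, 1, 0], [-38, 12, 1]].

3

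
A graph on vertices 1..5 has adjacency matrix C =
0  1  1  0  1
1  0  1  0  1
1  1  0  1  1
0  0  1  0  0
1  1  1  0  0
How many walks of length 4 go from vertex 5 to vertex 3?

22

The number of length-4 walks from vertex 5 to vertex 3 is entry (5,3) of C⁴, where C is the adjacency matrix.
C² = [[3, 2, 2, 1, 2], [2, 3, 2, 1, 2], [2, 2, 4, 0, 2], [1, 1, 0, 1, 1], [2, 2, 2, 1, 3]]
C³ = [[6, 7, 8, 2, 7], [7, 6, 8, 2, 7], [8, 8, 6, 4, 8], [2, 2, 4, 0, 2], [7, 7, 8, 2, 6]]
C⁴ = [[22, 21, 22, 8, 21], [21, 22, 22, 8, 21], [22, 22, 28, 6, 22], [8, 8, 6, 4, 8], [21, 21, 22, 8, 22]]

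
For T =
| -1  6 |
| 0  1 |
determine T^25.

T² = I (check: tr T = 0 and det T = -1), so T^25 = T since 25 is odd.

[[-1, 6], [0, 1]]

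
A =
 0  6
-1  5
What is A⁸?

tr A = 5 and det A = 6, so the characteristic polynomial is λ² − (5)λ + (6) with roots 2 and 3.
Eigenvectors give P = [[3, -2], [1, -1]] with P⁻¹ = [[1, -2], [1, -3]], and A = P·diag(2, 3)·P⁻¹.
Then A⁸ = P·diag(256, 6561)·P⁻¹ = [[768, -13122], [256, -6561]] · [[1, -2], [1, -3]] = [[-12354, 37830], [-6305, 19171]].

[[-12354, 37830], [-6305, 19171]]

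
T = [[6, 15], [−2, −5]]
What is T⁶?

[[6, 15], [−2, −5]]

T² = T (a projection; rank 1, trace 1), so T⁶ = T.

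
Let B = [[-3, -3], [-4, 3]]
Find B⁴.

B² = [[21, 0], [0, 21]]
B³ = [[-63, -63], [-84, 63]]
B⁴ = [[441, 0], [0, 441]]

[[441, 0], [0, 441]]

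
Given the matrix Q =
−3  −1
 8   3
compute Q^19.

[[−3, −1], [8, 3]]

Q² = I (check: tr Q = 0 and det Q = −1), so Q^19 = Q since 19 is odd.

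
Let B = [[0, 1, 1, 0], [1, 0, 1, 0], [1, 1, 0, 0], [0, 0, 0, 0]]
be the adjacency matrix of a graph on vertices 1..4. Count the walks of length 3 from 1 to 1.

2

The number of length-3 walks from vertex 1 to vertex 1 is entry (1,1) of B^3, where B is the adjacency matrix.
B^2 = [[2, 1, 1, 0], [1, 2, 1, 0], [1, 1, 2, 0], [0, 0, 0, 0]]
B^3 = [[2, 3, 3, 0], [3, 2, 3, 0], [3, 3, 2, 0], [0, 0, 0, 0]]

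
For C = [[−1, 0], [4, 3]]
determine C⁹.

tr C = 2 and det C = −3, so the characteristic polynomial is λ² − (2)λ + (−3) with roots −1 and 3.
Eigenvectors give P = [[−1, 0], [1, −1]] with P⁻¹ = [[−1, 0], [−1, −1]], and C = P·diag(−1, 3)·P⁻¹.
Then C⁹ = P·diag(−1, 19683)·P⁻¹ = [[1, 0], [−1, −19683]] · [[−1, 0], [−1, −1]] = [[−1, 0], [19684, 19683]].

[[−1, 0], [19684, 19683]]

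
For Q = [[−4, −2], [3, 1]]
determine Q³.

tr Q = −3 and det Q = 2, so the characteristic polynomial is λ² − (−3)λ + (2) with roots −1 and −2.
Eigenvectors give P = [[−2, −1], [3, 1]] with P⁻¹ = [[1, 1], [−3, −2]], and Q = P·diag(−1, −2)·P⁻¹.
Then Q³ = P·diag(−1, −8)·P⁻¹ = [[2, 8], [−3, −8]] · [[1, 1], [−3, −2]] = [[−22, −14], [21, 13]].

[[−22, −14], [21, 13]]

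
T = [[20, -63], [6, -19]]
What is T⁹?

tr T = 1 and det T = -2, so the characteristic polynomial is λ² − (1)λ + (-2) with roots 2 and -1.
Eigenvectors give P = [[-7, -3], [-2, -1]] with P⁻¹ = [[-1, 3], [2, -7]], and T = P·diag(2, -1)·P⁻¹.
Then T⁹ = P·diag(512, -1)·P⁻¹ = [[-3584, 3], [-1024, 1]] · [[-1, 3], [2, -7]] = [[3590, -10773], [1026, -3079]].

[[3590, -10773], [1026, -3079]]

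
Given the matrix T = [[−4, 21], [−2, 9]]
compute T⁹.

tr T = 5 and det T = 6, so the characteristic polynomial is λ² − (5)λ + (6) with roots 3 and 2.
Eigenvectors give P = [[3, 7], [1, 2]] with P⁻¹ = [[−2, 7], [1, −3]], and T = P·diag(3, 2)·P⁻¹.
Then T⁹ = P·diag(19683, 512)·P⁻¹ = [[59049, 3584], [19683, 1024]] · [[−2, 7], [1, −3]] = [[−114514, 402591], [−38342, 134709]].

[[−114514, 402591], [−38342, 134709]]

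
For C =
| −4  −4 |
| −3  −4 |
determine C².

[[28, 32], [24, 28]]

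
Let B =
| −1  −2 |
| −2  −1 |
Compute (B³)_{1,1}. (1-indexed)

−13

B² = [[5, 4], [4, 5]]
B³ = [[−13, −14], [−14, −13]]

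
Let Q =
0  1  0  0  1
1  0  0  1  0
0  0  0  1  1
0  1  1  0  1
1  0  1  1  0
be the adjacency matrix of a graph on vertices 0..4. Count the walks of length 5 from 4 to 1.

10

The number of length-5 walks from vertex 4 to vertex 1 is entry (4,1) of Q⁵, where Q is the adjacency matrix.
Q² = [[2, 0, 1, 2, 0], [0, 2, 1, 0, 2], [1, 1, 2, 1, 1], [2, 0, 1, 3, 1], [0, 2, 1, 1, 3]]
Q³ = [[0, 4, 2, 1, 5], [4, 0, 2, 5, 1], [2, 2, 2, 4, 4], [1, 5, 4, 2, 6], [5, 1, 4, 6, 2]]
Q⁴ = [[9, 1, 6, 11, 3], [1, 9, 6, 3, 11], [6, 6, 8, 8, 8], [11, 3, 8, 15, 7], [3, 11, 8, 7, 15]]
Q⁵ = [[4, 20, 14, 10, 26], [20, 4, 14, 26, 10], [14, 14, 16, 22, 22], [10, 26, 22, 18, 34], [26, 10, 22, 34, 18]]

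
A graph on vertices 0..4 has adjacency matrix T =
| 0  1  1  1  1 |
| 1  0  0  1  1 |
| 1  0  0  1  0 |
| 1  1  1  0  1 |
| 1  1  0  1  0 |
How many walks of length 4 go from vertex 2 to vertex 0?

17

The number of length-4 walks from vertex 2 to vertex 0 is entry (2,0) of T^4, where T is the adjacency matrix.
T^2 = [[4, 2, 1, 3, 2], [2, 3, 2, 2, 2], [1, 2, 2, 1, 2], [3, 2, 1, 4, 2], [2, 2, 2, 2, 3]]
T^3 = [[8, 9, 7, 9, 9], [9, 6, 4, 9, 7], [7, 4, 2, 7, 4], [9, 9, 7, 8, 9], [9, 7, 4, 9, 6]]
T^4 = [[34, 26, 17, 33, 26], [26, 25, 18, 26, 24], [17, 18, 14, 17, 18], [33, 26, 17, 34, 26], [26, 24, 18, 26, 25]]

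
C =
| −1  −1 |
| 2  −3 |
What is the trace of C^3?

C^2 = [[−1, 4], [−8, 7]]
C^3 = [[9, −11], [22, −13]]

−4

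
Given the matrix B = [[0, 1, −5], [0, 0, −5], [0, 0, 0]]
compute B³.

[[0, 0, 0], [0, 0, 0], [0, 0, 0]]

B is strictly triangular, hence nilpotent: B³ = 0, so B³ = 0.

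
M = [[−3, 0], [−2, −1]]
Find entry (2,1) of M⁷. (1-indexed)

tr M = −4 and det M = 3, so the characteristic polynomial is λ² − (−4)λ + (3) with roots −1 and −3.
Eigenvectors give P = [[0, −1], [−1, −1]] with P⁻¹ = [[1, −1], [−1, 0]], and M = P·diag(−1, −3)·P⁻¹.
Then M⁷ = P·diag(−1, −2187)·P⁻¹ = [[0, 2187], [1, 2187]] · [[1, −1], [−1, 0]] = [[−2187, 0], [−2186, −1]].

−2186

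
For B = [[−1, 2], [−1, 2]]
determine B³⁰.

[[−1, 2], [−1, 2]]

B² = B (a projection; rank 1, trace 1), so B³⁰ = B.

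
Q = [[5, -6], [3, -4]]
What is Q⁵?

[[65, -66], [33, -34]]

tr Q = 1 and det Q = -2, so the characteristic polynomial is λ² − (1)λ + (-2) with roots 2 and -1.
Eigenvectors give P = [[-2, 1], [-1, 1]] with P⁻¹ = [[-1, 1], [-1, 2]], and Q = P·diag(2, -1)·P⁻¹.
Then Q⁵ = P·diag(32, -1)·P⁻¹ = [[-64, -1], [-32, -1]] · [[-1, 1], [-1, 2]] = [[65, -66], [33, -34]].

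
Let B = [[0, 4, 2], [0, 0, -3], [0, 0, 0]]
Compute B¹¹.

[[0, 0, 0], [0, 0, 0], [0, 0, 0]]

B is strictly triangular, hence nilpotent: B³ = 0, so B¹¹ = 0.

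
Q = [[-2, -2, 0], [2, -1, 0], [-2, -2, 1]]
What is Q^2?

[[0, 6, 0], [-6, -3, 0], [-2, 4, 1]]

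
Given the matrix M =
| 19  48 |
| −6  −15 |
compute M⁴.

tr M = 4 and det M = 3, so the characteristic polynomial is λ² − (4)λ + (3) with roots 3 and 1.
Eigenvectors give P = [[−3, 8], [1, −3]] with P⁻¹ = [[−3, −8], [−1, −3]], and M = P·diag(3, 1)·P⁻¹.
Then M⁴ = P·diag(81, 1)·P⁻¹ = [[−243, 8], [81, −3]] · [[−3, −8], [−1, −3]] = [[721, 1920], [−240, −639]].

[[721, 1920], [−240, −639]]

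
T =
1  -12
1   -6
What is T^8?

[[-18659, 75660], [-6305, 25476]]

tr T = -5 and det T = 6, so the characteristic polynomial is λ² − (-5)λ + (6) with roots -2 and -3.
Eigenvectors give P = [[4, 3], [1, 1]] with P⁻¹ = [[1, -3], [-1, 4]], and T = P·diag(-2, -3)·P⁻¹.
Then T^8 = P·diag(256, 6561)·P⁻¹ = [[1024, 19683], [256, 6561]] · [[1, -3], [-1, 4]] = [[-18659, 75660], [-6305, 25476]].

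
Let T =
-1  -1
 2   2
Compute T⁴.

T² = T (a projection; rank 1, trace 1), so T⁴ = T.

[[-1, -1], [2, 2]]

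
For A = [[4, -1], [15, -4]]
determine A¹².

[[1, 0], [0, 1]]

A² = I (check: tr A = 0 and det A = -1), so A¹² = I since 12 is even.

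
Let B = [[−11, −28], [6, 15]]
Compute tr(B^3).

28

tr B = 4 and det B = 3, so the characteristic polynomial is λ² − (4)λ + (3) with roots 1 and 3.
Eigenvectors give P = [[7, −2], [−3, 1]] with P⁻¹ = [[1, 2], [3, 7]], and B = P·diag(1, 3)·P⁻¹.
Then B^3 = P·diag(1, 27)·P⁻¹ = [[7, −54], [−3, 27]] · [[1, 2], [3, 7]] = [[−155, −364], [78, 183]].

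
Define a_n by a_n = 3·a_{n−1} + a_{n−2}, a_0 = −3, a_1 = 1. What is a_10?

3927

With companion matrix M = [[3, 1], [1, 0]], [a_n, a_{n−1}]ᵀ = M·[a_{n−1}, a_{n−2}]ᵀ, so [a_10, a_9]ᵀ = M⁹·[a_1, a_0]ᵀ.
M⁹ = [[42837, 12970], [12970, 3927]], giving [a_10, a_9]ᵀ = [[3927], [1189]].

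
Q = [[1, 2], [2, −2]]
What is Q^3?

[[1, 14], [14, −20]]

Q^2 = [[5, −2], [−2, 8]]
Q^3 = [[1, 14], [14, −20]]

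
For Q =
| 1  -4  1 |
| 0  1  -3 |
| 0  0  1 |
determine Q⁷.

[[1, -28, 259], [0, 1, -21], [0, 0, 1]]

Q = I + N where N = [[0, -4, 1], [0, 0, -3], [0, 0, 0]] is strictly upper-triangular, so N³ = 0.
(I + N)⁷ = I + 7·N + 21·N² = [[1, -28, 259], [0, 1, -21], [0, 0, 1]].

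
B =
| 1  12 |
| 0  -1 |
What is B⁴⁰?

[[1, 0], [0, 1]]

B² = I (check: tr B = 0 and det B = -1), so B⁴⁰ = I since 40 is even.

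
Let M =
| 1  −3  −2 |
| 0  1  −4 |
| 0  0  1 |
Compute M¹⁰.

[[1, −30, 520], [0, 1, −40], [0, 0, 1]]

M = I + N where N = [[0, −3, −2], [0, 0, −4], [0, 0, 0]] is strictly upper-triangular, so N³ = 0.
(I + N)¹⁰ = I + 10·N + 45·N² = [[1, −30, 520], [0, 1, −40], [0, 0, 1]].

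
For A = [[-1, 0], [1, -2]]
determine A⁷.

tr A = -3 and det A = 2, so the characteristic polynomial is λ² − (-3)λ + (2) with roots -2 and -1.
Eigenvectors give P = [[0, 1], [-1, 1]] with P⁻¹ = [[1, -1], [1, 0]], and A = P·diag(-2, -1)·P⁻¹.
Then A⁷ = P·diag(-128, -1)·P⁻¹ = [[0, -1], [128, -1]] · [[1, -1], [1, 0]] = [[-1, 0], [127, -128]].

[[-1, 0], [127, -128]]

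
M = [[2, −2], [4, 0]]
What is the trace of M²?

−12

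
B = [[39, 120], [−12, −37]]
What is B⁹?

[[196839, 590520], [−59052, −177157]]

tr B = 2 and det B = −3, so the characteristic polynomial is λ² − (2)λ + (−3) with roots 3 and −1.
Eigenvectors give P = [[−10, −3], [3, 1]] with P⁻¹ = [[−1, −3], [3, 10]], and B = P·diag(3, −1)·P⁻¹.
Then B⁹ = P·diag(19683, −1)·P⁻¹ = [[−196830, 3], [59049, −1]] · [[−1, −3], [3, 10]] = [[196839, 590520], [−59052, −177157]].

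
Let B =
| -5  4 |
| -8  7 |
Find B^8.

[[-6559, 6560], [-13120, 13121]]

tr B = 2 and det B = -3, so the characteristic polynomial is λ² − (2)λ + (-3) with roots -1 and 3.
Eigenvectors give P = [[-1, 1], [-1, 2]] with P⁻¹ = [[-2, 1], [-1, 1]], and B = P·diag(-1, 3)·P⁻¹.
Then B^8 = P·diag(1, 6561)·P⁻¹ = [[-1, 6561], [-1, 13122]] · [[-2, 1], [-1, 1]] = [[-6559, 6560], [-13120, 13121]].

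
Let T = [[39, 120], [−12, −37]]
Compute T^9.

tr T = 2 and det T = −3, so the characteristic polynomial is λ² − (2)λ + (−3) with roots −1 and 3.
Eigenvectors give P = [[−3, 10], [1, −3]] with P⁻¹ = [[3, 10], [1, 3]], and T = P·diag(−1, 3)·P⁻¹.
Then T^9 = P·diag(−1, 19683)·P⁻¹ = [[3, 196830], [−1, −59049]] · [[3, 10], [1, 3]] = [[196839, 590520], [−59052, −177157]].

[[196839, 590520], [−59052, −177157]]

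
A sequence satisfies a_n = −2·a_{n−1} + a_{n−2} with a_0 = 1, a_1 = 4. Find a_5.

With companion matrix Q = [[−2, 1], [1, 0]], [a_n, a_{n−1}]ᵀ = Q·[a_{n−1}, a_{n−2}]ᵀ, so [a_5, a_4]ᵀ = Q^4·[a_1, a_0]ᵀ.
Q^4 = [[29, −12], [−12, 5]], giving [a_5, a_4]ᵀ = [[104], [−43]].

104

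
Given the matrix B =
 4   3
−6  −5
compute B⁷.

tr B = −1 and det B = −2, so the characteristic polynomial is λ² − (−1)λ + (−2) with roots 1 and −2.
Eigenvectors give P = [[1, 1], [−1, −2]] with P⁻¹ = [[2, 1], [−1, −1]], and B = P·diag(1, −2)·P⁻¹.
Then B⁷ = P·diag(1, −128)·P⁻¹ = [[1, −128], [−1, 256]] · [[2, 1], [−1, −1]] = [[130, 129], [−258, −257]].

[[130, 129], [−258, −257]]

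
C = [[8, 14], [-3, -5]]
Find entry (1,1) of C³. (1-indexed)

50

tr C = 3 and det C = 2, so the characteristic polynomial is λ² − (3)λ + (2) with roots 1 and 2.
Eigenvectors give P = [[-2, 7], [1, -3]] with P⁻¹ = [[3, 7], [1, 2]], and C = P·diag(1, 2)·P⁻¹.
Then C³ = P·diag(1, 8)·P⁻¹ = [[-2, 56], [1, -24]] · [[3, 7], [1, 2]] = [[50, 98], [-21, -41]].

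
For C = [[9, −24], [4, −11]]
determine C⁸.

[[−13119, 39360], [−6560, 19681]]

tr C = −2 and det C = −3, so the characteristic polynomial is λ² − (−2)λ + (−3) with roots −3 and 1.
Eigenvectors give P = [[−2, 3], [−1, 1]] with P⁻¹ = [[1, −3], [1, −2]], and C = P·diag(−3, 1)·P⁻¹.
Then C⁸ = P·diag(6561, 1)·P⁻¹ = [[−13122, 3], [−6561, 1]] · [[1, −3], [1, −2]] = [[−13119, 39360], [−6560, 19681]].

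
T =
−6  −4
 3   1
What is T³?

tr T = −5 and det T = 6, so the characteristic polynomial is λ² − (−5)λ + (6) with roots −3 and −2.
Eigenvectors give P = [[4, −1], [−3, 1]] with P⁻¹ = [[1, 1], [3, 4]], and T = P·diag(−3, −2)·P⁻¹.
Then T³ = P·diag(−27, −8)·P⁻¹ = [[−108, 8], [81, −8]] · [[1, 1], [3, 4]] = [[−84, −76], [57, 49]].

[[−84, −76], [57, 49]]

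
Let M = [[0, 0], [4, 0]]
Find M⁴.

[[0, 0], [0, 0]]

M is strictly triangular, hence nilpotent: M² = 0, so M⁴ = 0.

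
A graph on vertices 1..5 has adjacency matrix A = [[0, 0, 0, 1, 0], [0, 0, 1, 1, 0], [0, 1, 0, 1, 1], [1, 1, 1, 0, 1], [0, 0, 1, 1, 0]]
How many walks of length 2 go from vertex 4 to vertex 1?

The number of length-2 walks from vertex 4 to vertex 1 is entry (4,1) of A^2, where A is the adjacency matrix.
A^2 = [[1, 1, 1, 0, 1], [1, 2, 1, 1, 2], [1, 1, 3, 2, 1], [0, 1, 2, 4, 1], [1, 2, 1, 1, 2]]

0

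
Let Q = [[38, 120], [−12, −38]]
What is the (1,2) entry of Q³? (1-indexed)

tr Q = 0 and det Q = −4, so the characteristic polynomial is λ² − (0)λ + (−4) with roots 2 and −2.
Eigenvectors give P = [[10, −3], [−3, 1]] with P⁻¹ = [[1, 3], [3, 10]], and Q = P·diag(2, −2)·P⁻¹.
Then Q³ = P·diag(8, −8)·P⁻¹ = [[80, 24], [−24, −8]] · [[1, 3], [3, 10]] = [[152, 480], [−48, −152]].

480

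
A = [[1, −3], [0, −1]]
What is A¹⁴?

A² = I (check: tr A = 0 and det A = −1), so A¹⁴ = I since 14 is even.

[[1, 0], [0, 1]]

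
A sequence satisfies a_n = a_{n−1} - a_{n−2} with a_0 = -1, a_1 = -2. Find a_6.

With companion matrix A = [[1, -1], [1, 0]], [a_n, a_{n−1}]ᵀ = A·[a_{n−1}, a_{n−2}]ᵀ, so [a_6, a_5]ᵀ = A⁵·[a_1, a_0]ᵀ.
A⁵ = [[0, 1], [-1, 1]], giving [a_6, a_5]ᵀ = [[-1], [1]].

-1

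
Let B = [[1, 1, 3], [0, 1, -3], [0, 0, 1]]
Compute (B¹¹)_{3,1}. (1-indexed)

B = I + N where N = [[0, 1, 3], [0, 0, -3], [0, 0, 0]] is strictly upper-triangular, so N³ = 0.
(I + N)¹¹ = I + 11·N + 55·N² = [[1, 11, -132], [0, 1, -33], [0, 0, 1]].

0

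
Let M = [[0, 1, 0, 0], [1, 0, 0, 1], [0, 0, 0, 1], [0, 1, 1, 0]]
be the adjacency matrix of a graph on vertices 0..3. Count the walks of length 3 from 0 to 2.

The number of length-3 walks from vertex 0 to vertex 2 is entry (0,2) of M³, where M is the adjacency matrix.
M² = [[1, 0, 0, 1], [0, 2, 1, 0], [0, 1, 1, 0], [1, 0, 0, 2]]
M³ = [[0, 2, 1, 0], [2, 0, 0, 3], [1, 0, 0, 2], [0, 3, 2, 0]]

1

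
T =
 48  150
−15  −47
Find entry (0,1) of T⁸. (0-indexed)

189150

tr T = 1 and det T = −6, so the characteristic polynomial is λ² − (1)λ + (−6) with roots −2 and 3.
Eigenvectors give P = [[−3, 10], [1, −3]] with P⁻¹ = [[3, 10], [1, 3]], and T = P·diag(−2, 3)·P⁻¹.
Then T⁸ = P·diag(256, 6561)·P⁻¹ = [[−768, 65610], [256, −19683]] · [[3, 10], [1, 3]] = [[63306, 189150], [−18915, −56489]].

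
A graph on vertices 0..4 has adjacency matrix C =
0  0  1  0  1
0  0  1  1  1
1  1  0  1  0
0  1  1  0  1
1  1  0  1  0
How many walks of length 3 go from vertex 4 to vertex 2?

The number of length-3 walks from vertex 4 to vertex 2 is entry (4,2) of C^3, where C is the adjacency matrix.
C^2 = [[2, 2, 0, 2, 0], [2, 3, 1, 2, 1], [0, 1, 3, 1, 3], [2, 2, 1, 3, 1], [0, 1, 3, 1, 3]]
C^3 = [[0, 2, 6, 2, 6], [2, 4, 7, 5, 7], [6, 7, 2, 7, 2], [2, 5, 7, 4, 7], [6, 7, 2, 7, 2]]

2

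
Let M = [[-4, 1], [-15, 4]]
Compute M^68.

[[1, 0], [0, 1]]

M² = I (check: tr M = 0 and det M = -1), so M^68 = I since 68 is even.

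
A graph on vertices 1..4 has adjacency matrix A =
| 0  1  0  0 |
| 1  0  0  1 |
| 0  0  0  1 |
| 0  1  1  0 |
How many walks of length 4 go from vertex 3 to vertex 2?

3

The number of length-4 walks from vertex 3 to vertex 2 is entry (3,2) of A⁴, where A is the adjacency matrix.
A² = [[1, 0, 0, 1], [0, 2, 1, 0], [0, 1, 1, 0], [1, 0, 0, 2]]
A³ = [[0, 2, 1, 0], [2, 0, 0, 3], [1, 0, 0, 2], [0, 3, 2, 0]]
A⁴ = [[2, 0, 0, 3], [0, 5, 3, 0], [0, 3, 2, 0], [3, 0, 0, 5]]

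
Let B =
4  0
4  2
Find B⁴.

[[256, 0], [480, 16]]

B² = [[16, 0], [24, 4]]
B³ = [[64, 0], [112, 8]]
B⁴ = [[256, 0], [480, 16]]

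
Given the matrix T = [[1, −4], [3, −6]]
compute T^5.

tr T = −5 and det T = 6, so the characteristic polynomial is λ² − (−5)λ + (6) with roots −3 and −2.
Eigenvectors give P = [[−1, 4], [−1, 3]] with P⁻¹ = [[3, −4], [1, −1]], and T = P·diag(−3, −2)·P⁻¹.
Then T^5 = P·diag(−243, −32)·P⁻¹ = [[243, −128], [243, −96]] · [[3, −4], [1, −1]] = [[601, −844], [633, −876]].

[[601, −844], [633, −876]]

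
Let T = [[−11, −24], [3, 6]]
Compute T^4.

[[601, 1560], [−195, −504]]

tr T = −5 and det T = 6, so the characteristic polynomial is λ² − (−5)λ + (6) with roots −2 and −3.
Eigenvectors give P = [[−8, 3], [3, −1]] with P⁻¹ = [[1, 3], [3, 8]], and T = P·diag(−2, −3)·P⁻¹.
Then T^4 = P·diag(16, 81)·P⁻¹ = [[−128, 243], [48, −81]] · [[1, 3], [3, 8]] = [[601, 1560], [−195, −504]].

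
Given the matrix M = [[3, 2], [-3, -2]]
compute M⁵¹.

[[3, 2], [-3, -2]]

M² = M (a projection; rank 1, trace 1), so M⁵¹ = M.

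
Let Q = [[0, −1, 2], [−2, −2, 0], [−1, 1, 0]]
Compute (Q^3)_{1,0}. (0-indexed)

−8

Q^2 = [[0, 4, 0], [4, 6, −4], [−2, −1, −2]]
Q^3 = [[−8, −8, 0], [−8, −20, 8], [4, 2, −4]]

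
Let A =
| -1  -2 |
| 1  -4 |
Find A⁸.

[[-6049, 12610], [-6305, 12866]]

tr A = -5 and det A = 6, so the characteristic polynomial is λ² − (-5)λ + (6) with roots -3 and -2.
Eigenvectors give P = [[-1, 2], [-1, 1]] with P⁻¹ = [[1, -2], [1, -1]], and A = P·diag(-3, -2)·P⁻¹.
Then A⁸ = P·diag(6561, 256)·P⁻¹ = [[-6561, 512], [-6561, 256]] · [[1, -2], [1, -1]] = [[-6049, 12610], [-6305, 12866]].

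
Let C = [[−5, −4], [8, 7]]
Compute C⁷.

tr C = 2 and det C = −3, so the characteristic polynomial is λ² − (2)λ + (−3) with roots 3 and −1.
Eigenvectors give P = [[−1, 1], [2, −1]] with P⁻¹ = [[1, 1], [2, 1]], and C = P·diag(3, −1)·P⁻¹.
Then C⁷ = P·diag(2187, −1)·P⁻¹ = [[−2187, −1], [4374, 1]] · [[1, 1], [2, 1]] = [[−2189, −2188], [4376, 4375]].

[[−2189, −2188], [4376, 4375]]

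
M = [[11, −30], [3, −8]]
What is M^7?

tr M = 3 and det M = 2, so the characteristic polynomial is λ² − (3)λ + (2) with roots 1 and 2.
Eigenvectors give P = [[3, 10], [1, 3]] with P⁻¹ = [[−3, 10], [1, −3]], and M = P·diag(1, 2)·P⁻¹.
Then M^7 = P·diag(1, 128)·P⁻¹ = [[3, 1280], [1, 384]] · [[−3, 10], [1, −3]] = [[1271, −3810], [381, −1142]].

[[1271, −3810], [381, −1142]]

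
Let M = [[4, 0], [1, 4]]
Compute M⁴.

M² = [[16, 0], [8, 16]]
M³ = [[64, 0], [48, 64]]
M⁴ = [[256, 0], [256, 256]]

[[256, 0], [256, 256]]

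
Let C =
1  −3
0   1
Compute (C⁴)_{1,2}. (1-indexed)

C = I + N where N = [[0, −3], [0, 0]] is strictly upper-triangular, so N² = 0.
(I + N)⁴ = I + 4·N = [[1, −12], [0, 1]].

−12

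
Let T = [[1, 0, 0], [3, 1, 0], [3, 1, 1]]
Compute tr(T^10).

3

T = I + N where N = [[0, 0, 0], [3, 0, 0], [3, 1, 0]] is strictly lower-triangular, so N^3 = 0.
(I + N)^10 = I + 10·N + 45·N^2 = [[1, 0, 0], [30, 1, 0], [165, 10, 1]].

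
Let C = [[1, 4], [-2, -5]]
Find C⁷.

[[2185, 4372], [-2186, -4373]]

tr C = -4 and det C = 3, so the characteristic polynomial is λ² − (-4)λ + (3) with roots -1 and -3.
Eigenvectors give P = [[2, -1], [-1, 1]] with P⁻¹ = [[1, 1], [1, 2]], and C = P·diag(-1, -3)·P⁻¹.
Then C⁷ = P·diag(-1, -2187)·P⁻¹ = [[-2, 2187], [1, -2187]] · [[1, 1], [1, 2]] = [[2185, 4372], [-2186, -4373]].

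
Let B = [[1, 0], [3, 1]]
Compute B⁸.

[[1, 0], [24, 1]]

B = I + N where N = [[0, 0], [3, 0]] is strictly lower-triangular, so N² = 0.
(I + N)⁸ = I + 8·N = [[1, 0], [24, 1]].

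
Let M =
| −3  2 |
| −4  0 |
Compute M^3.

M^2 = [[1, −6], [12, −8]]
M^3 = [[21, 2], [−4, 24]]

[[21, 2], [−4, 24]]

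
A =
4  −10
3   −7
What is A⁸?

[[−1274, 2550], [−765, 1531]]

tr A = −3 and det A = 2, so the characteristic polynomial is λ² − (−3)λ + (2) with roots −1 and −2.
Eigenvectors give P = [[2, −5], [1, −3]] with P⁻¹ = [[3, −5], [1, −2]], and A = P·diag(−1, −2)·P⁻¹.
Then A⁸ = P·diag(1, 256)·P⁻¹ = [[2, −1280], [1, −768]] · [[3, −5], [1, −2]] = [[−1274, 2550], [−765, 1531]].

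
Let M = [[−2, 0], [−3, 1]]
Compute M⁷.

[[−128, 0], [−129, 1]]

tr M = −1 and det M = −2, so the characteristic polynomial is λ² − (−1)λ + (−2) with roots 1 and −2.
Eigenvectors give P = [[0, 1], [−1, 1]] with P⁻¹ = [[1, −1], [1, 0]], and M = P·diag(1, −2)·P⁻¹.
Then M⁷ = P·diag(1, −128)·P⁻¹ = [[0, −128], [−1, −128]] · [[1, −1], [1, 0]] = [[−128, 0], [−129, 1]].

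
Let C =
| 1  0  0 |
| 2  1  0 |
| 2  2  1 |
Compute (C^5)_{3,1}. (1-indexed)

50

C = I + N where N = [[0, 0, 0], [2, 0, 0], [2, 2, 0]] is strictly lower-triangular, so N^3 = 0.
(I + N)^5 = I + 5·N + 10·N^2 = [[1, 0, 0], [10, 1, 0], [50, 10, 1]].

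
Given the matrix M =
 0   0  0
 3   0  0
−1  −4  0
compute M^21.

[[0, 0, 0], [0, 0, 0], [0, 0, 0]]

M is strictly triangular, hence nilpotent: M^3 = 0, so M^21 = 0.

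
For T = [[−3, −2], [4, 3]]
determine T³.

[[−3, −2], [4, 3]]

T² = [[1, 0], [0, 1]]
T³ = [[−3, −2], [4, 3]]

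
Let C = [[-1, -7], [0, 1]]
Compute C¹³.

C² = I (check: tr C = 0 and det C = -1), so C¹³ = C since 13 is odd.

[[-1, -7], [0, 1]]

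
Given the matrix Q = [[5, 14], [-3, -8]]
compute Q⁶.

tr Q = -3 and det Q = 2, so the characteristic polynomial is λ² − (-3)λ + (2) with roots -2 and -1.
Eigenvectors give P = [[2, -7], [-1, 3]] with P⁻¹ = [[-3, -7], [-1, -2]], and Q = P·diag(-2, -1)·P⁻¹.
Then Q⁶ = P·diag(64, 1)·P⁻¹ = [[128, -7], [-64, 3]] · [[-3, -7], [-1, -2]] = [[-377, -882], [189, 442]].

[[-377, -882], [189, 442]]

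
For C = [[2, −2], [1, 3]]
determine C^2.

[[2, −10], [5, 7]]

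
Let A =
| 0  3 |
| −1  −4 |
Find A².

[[−3, −12], [4, 13]]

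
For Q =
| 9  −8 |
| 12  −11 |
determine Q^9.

[[39369, −39368], [59052, −59051]]

tr Q = −2 and det Q = −3, so the characteristic polynomial is λ² − (−2)λ + (−3) with roots 1 and −3.
Eigenvectors give P = [[1, −2], [1, −3]] with P⁻¹ = [[3, −2], [1, −1]], and Q = P·diag(1, −3)·P⁻¹.
Then Q^9 = P·diag(1, −19683)·P⁻¹ = [[1, 39366], [1, 59049]] · [[3, −2], [1, −1]] = [[39369, −39368], [59052, −59051]].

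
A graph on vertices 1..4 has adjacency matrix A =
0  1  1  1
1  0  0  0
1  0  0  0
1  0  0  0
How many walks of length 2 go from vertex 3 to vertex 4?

The number of length-2 walks from vertex 3 to vertex 4 is entry (3,4) of A², where A is the adjacency matrix.
A² = [[3, 0, 0, 0], [0, 1, 1, 1], [0, 1, 1, 1], [0, 1, 1, 1]]

1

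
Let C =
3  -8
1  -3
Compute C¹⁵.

[[3, -8], [1, -3]]

C² = I (check: tr C = 0 and det C = -1), so C¹⁵ = C since 15 is odd.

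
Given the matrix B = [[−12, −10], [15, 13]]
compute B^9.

tr B = 1 and det B = −6, so the characteristic polynomial is λ² − (1)λ + (−6) with roots 3 and −2.
Eigenvectors give P = [[−2, −1], [3, 1]] with P⁻¹ = [[1, 1], [−3, −2]], and B = P·diag(3, −2)·P⁻¹.
Then B^9 = P·diag(19683, −512)·P⁻¹ = [[−39366, 512], [59049, −512]] · [[1, 1], [−3, −2]] = [[−40902, −40390], [60585, 60073]].

[[−40902, −40390], [60585, 60073]]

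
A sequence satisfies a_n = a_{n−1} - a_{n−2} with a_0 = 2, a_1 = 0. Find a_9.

-2

With companion matrix B = [[1, -1], [1, 0]], [a_n, a_{n−1}]ᵀ = B·[a_{n−1}, a_{n−2}]ᵀ, so [a_9, a_8]ᵀ = B⁸·[a_1, a_0]ᵀ.
B⁸ = [[0, -1], [1, -1]], giving [a_9, a_8]ᵀ = [[-2], [-2]].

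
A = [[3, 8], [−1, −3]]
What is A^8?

A² = I (check: tr A = 0 and det A = −1), so A^8 = I since 8 is even.

[[1, 0], [0, 1]]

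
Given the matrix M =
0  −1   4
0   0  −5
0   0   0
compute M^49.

M is strictly triangular, hence nilpotent: M^3 = 0, so M^49 = 0.

[[0, 0, 0], [0, 0, 0], [0, 0, 0]]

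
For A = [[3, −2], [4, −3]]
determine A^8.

[[1, 0], [0, 1]]

A² = I (check: tr A = 0 and det A = −1), so A^8 = I since 8 is even.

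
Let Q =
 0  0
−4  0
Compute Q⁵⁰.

Q is strictly triangular, hence nilpotent: Q² = 0, so Q⁵⁰ = 0.

[[0, 0], [0, 0]]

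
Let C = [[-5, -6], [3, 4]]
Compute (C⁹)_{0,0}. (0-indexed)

-1025

tr C = -1 and det C = -2, so the characteristic polynomial is λ² − (-1)λ + (-2) with roots -2 and 1.
Eigenvectors give P = [[2, 1], [-1, -1]] with P⁻¹ = [[1, 1], [-1, -2]], and C = P·diag(-2, 1)·P⁻¹.
Then C⁹ = P·diag(-512, 1)·P⁻¹ = [[-1024, 1], [512, -1]] · [[1, 1], [-1, -2]] = [[-1025, -1026], [513, 514]].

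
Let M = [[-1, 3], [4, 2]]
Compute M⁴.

M² = [[13, 3], [4, 16]]
M³ = [[-1, 45], [60, 44]]
M⁴ = [[181, 87], [116, 268]]

[[181, 87], [116, 268]]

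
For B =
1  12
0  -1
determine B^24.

B² = I (check: tr B = 0 and det B = -1), so B^24 = I since 24 is even.

[[1, 0], [0, 1]]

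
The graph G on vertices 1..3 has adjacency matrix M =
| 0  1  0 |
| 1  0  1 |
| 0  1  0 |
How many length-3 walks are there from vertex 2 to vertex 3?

The number of length-3 walks from vertex 2 to vertex 3 is entry (2,3) of M³, where M is the adjacency matrix.
M² = [[1, 0, 1], [0, 2, 0], [1, 0, 1]]
M³ = [[0, 2, 0], [2, 0, 2], [0, 2, 0]]

2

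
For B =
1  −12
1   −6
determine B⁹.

tr B = −5 and det B = 6, so the characteristic polynomial is λ² − (−5)λ + (6) with roots −3 and −2.
Eigenvectors give P = [[−3, 4], [−1, 1]] with P⁻¹ = [[1, −4], [1, −3]], and B = P·diag(−3, −2)·P⁻¹.
Then B⁹ = P·diag(−19683, −512)·P⁻¹ = [[59049, −2048], [19683, −512]] · [[1, −4], [1, −3]] = [[57001, −230052], [19171, −77196]].

[[57001, −230052], [19171, −77196]]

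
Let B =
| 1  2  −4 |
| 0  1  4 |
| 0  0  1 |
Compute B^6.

[[1, 12, 96], [0, 1, 24], [0, 0, 1]]

B = I + N where N = [[0, 2, −4], [0, 0, 4], [0, 0, 0]] is strictly upper-triangular, so N^3 = 0.
(I + N)^6 = I + 6·N + 15·N^2 = [[1, 12, 96], [0, 1, 24], [0, 0, 1]].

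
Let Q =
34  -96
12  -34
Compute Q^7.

[[2176, -6144], [768, -2176]]

tr Q = 0 and det Q = -4, so the characteristic polynomial is λ² − (0)λ + (-4) with roots -2 and 2.
Eigenvectors give P = [[8, -3], [3, -1]] with P⁻¹ = [[-1, 3], [-3, 8]], and Q = P·diag(-2, 2)·P⁻¹.
Then Q^7 = P·diag(-128, 128)·P⁻¹ = [[-1024, -384], [-384, -128]] · [[-1, 3], [-3, 8]] = [[2176, -6144], [768, -2176]].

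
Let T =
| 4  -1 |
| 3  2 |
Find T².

[[13, -6], [18, 1]]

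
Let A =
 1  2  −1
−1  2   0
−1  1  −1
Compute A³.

[[−5, 10, 0], [−6, −1, 2], [−2, −2, −1]]

A² = [[0, 5, 0], [−3, 2, 1], [−1, −1, 2]]
A³ = [[−5, 10, 0], [−6, −1, 2], [−2, −2, −1]]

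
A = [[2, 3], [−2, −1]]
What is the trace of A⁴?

17

A² = [[−2, 3], [−2, −5]]
A³ = [[−10, −9], [6, −1]]
A⁴ = [[−2, −21], [14, 19]]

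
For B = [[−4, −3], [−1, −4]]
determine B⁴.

B² = [[19, 24], [8, 19]]
B³ = [[−100, −153], [−51, −100]]
B⁴ = [[553, 912], [304, 553]]

[[553, 912], [304, 553]]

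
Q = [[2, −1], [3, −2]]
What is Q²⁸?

[[1, 0], [0, 1]]

Q² = I (check: tr Q = 0 and det Q = −1), so Q²⁸ = I since 28 is even.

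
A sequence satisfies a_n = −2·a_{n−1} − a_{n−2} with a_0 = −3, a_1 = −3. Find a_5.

−27

With companion matrix Q = [[−2, −1], [1, 0]], [a_n, a_{n−1}]ᵀ = Q·[a_{n−1}, a_{n−2}]ᵀ, so [a_5, a_4]ᵀ = Q⁴·[a_1, a_0]ᵀ.
Q⁴ = [[5, 4], [−4, −3]], giving [a_5, a_4]ᵀ = [[−27], [21]].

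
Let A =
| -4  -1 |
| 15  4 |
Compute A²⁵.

[[-4, -1], [15, 4]]

A² = I (check: tr A = 0 and det A = -1), so A²⁵ = A since 25 is odd.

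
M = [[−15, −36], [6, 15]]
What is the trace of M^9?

tr M = 0 and det M = −9, so the characteristic polynomial is λ² − (0)λ + (−9) with roots 3 and −3.
Eigenvectors give P = [[−2, −3], [1, 1]] with P⁻¹ = [[1, 3], [−1, −2]], and M = P·diag(3, −3)·P⁻¹.
Then M^9 = P·diag(19683, −19683)·P⁻¹ = [[−39366, 59049], [19683, −19683]] · [[1, 3], [−1, −2]] = [[−98415, −236196], [39366, 98415]].

0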